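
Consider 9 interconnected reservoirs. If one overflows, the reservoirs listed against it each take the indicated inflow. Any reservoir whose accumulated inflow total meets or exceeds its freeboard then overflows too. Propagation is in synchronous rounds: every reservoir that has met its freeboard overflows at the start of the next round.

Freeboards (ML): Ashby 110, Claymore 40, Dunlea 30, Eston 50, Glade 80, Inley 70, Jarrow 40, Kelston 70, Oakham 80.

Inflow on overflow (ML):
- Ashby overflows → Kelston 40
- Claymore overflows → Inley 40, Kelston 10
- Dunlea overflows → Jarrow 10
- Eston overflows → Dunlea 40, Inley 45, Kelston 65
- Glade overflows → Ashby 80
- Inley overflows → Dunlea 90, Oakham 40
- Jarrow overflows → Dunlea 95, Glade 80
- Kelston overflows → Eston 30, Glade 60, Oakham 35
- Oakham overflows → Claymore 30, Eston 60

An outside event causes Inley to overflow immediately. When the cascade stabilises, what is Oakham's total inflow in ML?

Round 1 — Inley overflows (initial).
  Dunlea: +90 → 90 ≥ 30
  Oakham: +40 → 40 < 80
Round 2 — Dunlea overflows.
  Jarrow: +10 → 10 < 40
No further overflows.

40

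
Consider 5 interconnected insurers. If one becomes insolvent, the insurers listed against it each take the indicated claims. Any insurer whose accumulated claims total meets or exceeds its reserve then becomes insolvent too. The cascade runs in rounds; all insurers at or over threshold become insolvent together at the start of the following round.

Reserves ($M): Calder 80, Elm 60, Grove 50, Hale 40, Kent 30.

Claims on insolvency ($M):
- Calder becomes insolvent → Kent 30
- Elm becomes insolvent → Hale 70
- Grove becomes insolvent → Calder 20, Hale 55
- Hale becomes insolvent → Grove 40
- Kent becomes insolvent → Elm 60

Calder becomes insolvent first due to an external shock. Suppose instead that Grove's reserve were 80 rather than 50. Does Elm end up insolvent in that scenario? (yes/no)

With Grove's reserve at 80:
Round 1 — Calder becomes insolvent (initial).
  Kent: +30 → 30 ≥ 30
Round 2 — Kent becomes insolvent.
  Elm: +60 → 60 ≥ 60
Round 3 — Elm becomes insolvent.
  Hale: +70 → 70 ≥ 40
Round 4 — Hale becomes insolvent.
  Grove: +40 → 40 < 80
No further insolvencies.

yes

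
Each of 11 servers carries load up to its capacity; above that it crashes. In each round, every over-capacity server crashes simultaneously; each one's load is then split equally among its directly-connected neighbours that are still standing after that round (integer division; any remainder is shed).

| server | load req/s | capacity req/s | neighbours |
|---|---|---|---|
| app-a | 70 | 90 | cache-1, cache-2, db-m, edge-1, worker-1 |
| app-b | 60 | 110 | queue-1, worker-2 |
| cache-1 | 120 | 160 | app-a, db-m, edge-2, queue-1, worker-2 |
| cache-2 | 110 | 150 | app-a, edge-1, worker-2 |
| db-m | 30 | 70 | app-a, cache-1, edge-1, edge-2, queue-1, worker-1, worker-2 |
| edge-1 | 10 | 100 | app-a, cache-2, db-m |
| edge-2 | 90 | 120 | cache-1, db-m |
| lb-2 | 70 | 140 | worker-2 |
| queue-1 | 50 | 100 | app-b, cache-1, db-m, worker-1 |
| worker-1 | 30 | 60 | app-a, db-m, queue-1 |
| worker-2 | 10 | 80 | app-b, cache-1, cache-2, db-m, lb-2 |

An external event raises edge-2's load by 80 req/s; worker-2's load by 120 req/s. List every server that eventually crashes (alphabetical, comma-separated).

app-a, app-b, cache-1, cache-2, db-m, edge-1, edge-2, queue-1, worker-1, worker-2

Round 1 — edge-2 at 170 > 120; worker-2 at 130 > 80. edge-2, worker-2 crash.
  edge-2 sheds 170 req/s to cache-1, db-m: 85 each.
    cache-1: 120+85 = 205 > 160
    db-m: 30+85 = 115 > 70
  worker-2 sheds 130 req/s to app-b, cache-1, cache-2, db-m, lb-2: 26 each.
    app-b: 60+26 = 86 ≤ 110
    cache-1: 205+26 = 231 > 160
    cache-2: 110+26 = 136 ≤ 150
    db-m: 115+26 = 141 > 70
    lb-2: 70+26 = 96 ≤ 140
Round 2 — cache-1, db-m crash.
  cache-1 sheds 231 req/s to app-a, queue-1: 115 each (1 lost).
    app-a: 70+115 = 185 > 90
    queue-1: 50+115 = 165 > 100
  db-m sheds 141 req/s to app-a, edge-1, queue-1, worker-1: 35 each (1 lost).
    app-a: 185+35 = 220 > 90
    edge-1: 10+35 = 45 ≤ 100
    queue-1: 165+35 = 200 > 100
    worker-1: 30+35 = 65 > 60
Round 3 — app-a, queue-1, worker-1 crash.
  app-a sheds 220 req/s to cache-2, edge-1: 110 each.
    cache-2: 136+110 = 246 > 150
    edge-1: 45+110 = 155 > 100
  queue-1 sheds 200 req/s to app-b: 200 each.
    app-b: 86+200 = 286 > 110
  worker-1 sheds 65 req/s: no online neighbours, lost.
Round 4 — app-b, cache-2, edge-1 crash.
  app-b sheds 286 req/s: no online neighbours, lost.
  cache-2 sheds 246 req/s: no online neighbours, lost.
  edge-1 sheds 155 req/s: no online neighbours, lost.
No further crashes.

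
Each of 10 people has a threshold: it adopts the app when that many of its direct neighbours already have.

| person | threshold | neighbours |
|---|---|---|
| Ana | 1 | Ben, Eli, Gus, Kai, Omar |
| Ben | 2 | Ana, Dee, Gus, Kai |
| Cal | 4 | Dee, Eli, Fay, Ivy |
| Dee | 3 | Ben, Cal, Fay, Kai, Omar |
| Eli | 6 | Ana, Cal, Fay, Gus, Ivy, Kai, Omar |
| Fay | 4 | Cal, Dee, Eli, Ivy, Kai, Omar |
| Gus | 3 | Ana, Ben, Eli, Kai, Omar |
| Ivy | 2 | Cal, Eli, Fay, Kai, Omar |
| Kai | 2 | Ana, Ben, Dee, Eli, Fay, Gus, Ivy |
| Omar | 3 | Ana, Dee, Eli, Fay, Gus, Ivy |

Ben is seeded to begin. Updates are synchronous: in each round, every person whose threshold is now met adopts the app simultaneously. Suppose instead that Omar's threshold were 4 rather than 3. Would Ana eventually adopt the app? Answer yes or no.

yes

With Omar's threshold at 4:
Round 1 — Ben adopts the app (initial).
Round 2 — checking thresholds:
  Ana: 1 of 5 neighbours ≥ 1, adopts the app.
  Dee: 1 of 5 neighbours < 3, below threshold.
  Gus: 1 of 5 neighbours < 3, below threshold.
  Kai: 1 of 7 neighbours < 2, below threshold.
Round 3 — checking thresholds:
  Dee: 1 of 5 neighbours < 3, below threshold.
  Eli: 1 of 7 neighbours < 6, below threshold.
  Gus: 2 of 5 neighbours < 3, below threshold.
  Kai: 2 of 7 neighbours ≥ 2, adopts the app.
  Omar: 1 of 6 neighbours < 4, below threshold.
Round 4 — checking thresholds:
  Dee: 2 of 5 neighbours < 3, below threshold.
  Eli: 2 of 7 neighbours < 6, below threshold.
  Fay: 1 of 6 neighbours < 4, below threshold.
  Gus: 3 of 5 neighbours ≥ 3, adopts the app.
  Ivy: 1 of 5 neighbours < 2, below threshold.
  Omar: 1 of 6 neighbours < 4, below threshold.
Round 5 — no new adoptions; cascade stops.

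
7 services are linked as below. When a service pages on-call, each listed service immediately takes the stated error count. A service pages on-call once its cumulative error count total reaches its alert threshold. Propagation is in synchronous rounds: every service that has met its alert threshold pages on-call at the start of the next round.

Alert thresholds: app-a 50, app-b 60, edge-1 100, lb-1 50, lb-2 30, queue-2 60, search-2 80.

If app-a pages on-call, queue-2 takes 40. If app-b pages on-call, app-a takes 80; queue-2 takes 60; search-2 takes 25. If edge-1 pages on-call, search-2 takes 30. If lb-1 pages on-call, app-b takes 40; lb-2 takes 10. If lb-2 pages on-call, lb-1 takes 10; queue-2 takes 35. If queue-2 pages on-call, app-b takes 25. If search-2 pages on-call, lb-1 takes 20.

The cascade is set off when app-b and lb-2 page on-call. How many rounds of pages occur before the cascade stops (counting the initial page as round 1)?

Round 1 — app-b, lb-2 page on-call (initial).
  app-a: +80 → 80 ≥ 50
  lb-1: +10 → 10 < 50
  queue-2: +60+35 → 95 ≥ 60
  search-2: +25 → 25 < 80
Round 2 — app-a, queue-2 page on-call.
No further pages.

2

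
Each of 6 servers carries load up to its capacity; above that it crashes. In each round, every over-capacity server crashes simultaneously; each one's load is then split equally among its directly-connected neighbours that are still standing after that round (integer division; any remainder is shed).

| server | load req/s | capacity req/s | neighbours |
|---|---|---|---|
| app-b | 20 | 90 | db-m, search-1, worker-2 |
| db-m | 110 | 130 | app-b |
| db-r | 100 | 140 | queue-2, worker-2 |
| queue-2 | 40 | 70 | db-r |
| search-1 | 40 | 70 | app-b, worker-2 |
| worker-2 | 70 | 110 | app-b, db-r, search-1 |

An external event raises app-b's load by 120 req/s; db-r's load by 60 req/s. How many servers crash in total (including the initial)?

Round 1 — app-b at 140 > 90; db-r at 160 > 140. app-b, db-r crash.
  app-b sheds 140 req/s to db-m, search-1, worker-2: 46 each (2 lost).
    db-m: 110+46 = 156 > 130
    search-1: 40+46 = 86 > 70
    worker-2: 70+46 = 116 > 110
  db-r sheds 160 req/s to queue-2, worker-2: 80 each.
    queue-2: 40+80 = 120 > 70
    worker-2: 116+80 = 196 > 110
Round 2 — db-m, queue-2, search-1, worker-2 crash.
  db-m sheds 156 req/s: no online neighbours, lost.
  queue-2 sheds 120 req/s: no online neighbours, lost.
  search-1 sheds 86 req/s: no online neighbours, lost.
  worker-2 sheds 196 req/s: no online neighbours, lost.
No further crashes.

6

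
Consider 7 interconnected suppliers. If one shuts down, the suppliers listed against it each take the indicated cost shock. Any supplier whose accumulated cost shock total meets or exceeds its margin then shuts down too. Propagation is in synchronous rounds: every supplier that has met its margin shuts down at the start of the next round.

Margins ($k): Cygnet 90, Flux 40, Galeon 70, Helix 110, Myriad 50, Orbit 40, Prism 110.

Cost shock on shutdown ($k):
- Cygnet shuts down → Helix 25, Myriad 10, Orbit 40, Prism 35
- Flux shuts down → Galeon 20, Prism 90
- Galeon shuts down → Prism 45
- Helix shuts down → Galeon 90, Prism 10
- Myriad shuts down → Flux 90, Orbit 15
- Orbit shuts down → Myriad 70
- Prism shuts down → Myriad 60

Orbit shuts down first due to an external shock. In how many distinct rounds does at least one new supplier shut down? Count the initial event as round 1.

3

Round 1 — Orbit shuts down (initial).
  Myriad: +70 → 70 ≥ 50
Round 2 — Myriad shuts down.
  Flux: +90 → 90 ≥ 40
Round 3 — Flux shuts down.
  Galeon: +20 → 20 < 70
  Prism: +90 → 90 < 110
No further shutdowns.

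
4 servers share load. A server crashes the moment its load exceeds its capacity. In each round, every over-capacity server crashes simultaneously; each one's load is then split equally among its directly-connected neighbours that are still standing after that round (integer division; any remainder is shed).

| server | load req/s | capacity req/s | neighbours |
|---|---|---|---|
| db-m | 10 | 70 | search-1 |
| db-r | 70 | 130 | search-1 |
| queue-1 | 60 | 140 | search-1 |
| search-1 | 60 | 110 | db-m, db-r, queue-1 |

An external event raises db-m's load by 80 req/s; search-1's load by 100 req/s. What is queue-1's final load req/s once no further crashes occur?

Round 1 — db-m at 90 > 70; search-1 at 160 > 110. db-m, search-1 crash.
  db-m sheds 90 req/s: no online neighbours, lost.
  search-1 sheds 160 req/s to db-r, queue-1: 80 each.
    db-r: 70+80 = 150 > 130
    queue-1: 60+80 = 140 ≤ 140
Round 2 — db-r crashes.
  db-r sheds 150 req/s: no online neighbours, lost.
No further crashes.

140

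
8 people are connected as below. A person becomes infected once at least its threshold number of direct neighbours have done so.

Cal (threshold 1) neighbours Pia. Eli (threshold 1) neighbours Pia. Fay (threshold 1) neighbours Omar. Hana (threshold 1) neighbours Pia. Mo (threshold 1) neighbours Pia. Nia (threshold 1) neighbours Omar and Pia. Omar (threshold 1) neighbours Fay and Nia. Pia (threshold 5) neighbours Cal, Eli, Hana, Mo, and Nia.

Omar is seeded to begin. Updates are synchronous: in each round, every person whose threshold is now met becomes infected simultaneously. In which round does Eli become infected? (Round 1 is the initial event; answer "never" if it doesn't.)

never

Round 1 — Omar becomes infected (initial).
Round 2 — checking thresholds:
  Fay: 1 of 1 neighbours ≥ 1, becomes infected.
  Nia: 1 of 2 neighbours ≥ 1, becomes infected.
Round 3 — no new infections; cascade stops.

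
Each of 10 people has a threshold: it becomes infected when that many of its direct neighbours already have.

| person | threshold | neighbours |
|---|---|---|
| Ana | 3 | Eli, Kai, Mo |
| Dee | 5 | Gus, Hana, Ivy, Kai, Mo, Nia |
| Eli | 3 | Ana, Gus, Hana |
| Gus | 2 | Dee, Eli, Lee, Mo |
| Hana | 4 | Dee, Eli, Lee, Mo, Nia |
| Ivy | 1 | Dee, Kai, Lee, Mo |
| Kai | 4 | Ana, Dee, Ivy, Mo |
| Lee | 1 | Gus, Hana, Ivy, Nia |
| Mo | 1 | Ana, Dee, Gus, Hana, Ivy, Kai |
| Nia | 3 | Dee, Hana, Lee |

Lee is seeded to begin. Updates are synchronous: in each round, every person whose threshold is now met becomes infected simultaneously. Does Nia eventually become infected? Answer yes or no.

no

Round 1 — Lee becomes infected (initial).
Round 2 — checking thresholds:
  Gus: 1 of 4 neighbours < 2, not yet.
  Hana: 1 of 5 neighbours < 4, not yet.
  Ivy: 1 of 4 neighbours ≥ 1, becomes infected.
  Nia: 1 of 3 neighbours < 3, not yet.
Round 3 — checking thresholds:
  Dee: 1 of 6 neighbours < 5, not yet.
  Gus: 1 of 4 neighbours < 2, not yet.
  Hana: 1 of 5 neighbours < 4, not yet.
  Kai: 1 of 4 neighbours < 4, not yet.
  Mo: 1 of 6 neighbours ≥ 1, becomes infected.
  Nia: 1 of 3 neighbours < 3, not yet.
Round 4 — checking thresholds:
  Ana: 1 of 3 neighbours < 3, not yet.
  Dee: 2 of 6 neighbours < 5, not yet.
  Gus: 2 of 4 neighbours ≥ 2, becomes infected.
  Hana: 2 of 5 neighbours < 4, not yet.
  Kai: 2 of 4 neighbours < 4, not yet.
  Nia: 1 of 3 neighbours < 3, not yet.
Round 5 — no new infections; cascade stops.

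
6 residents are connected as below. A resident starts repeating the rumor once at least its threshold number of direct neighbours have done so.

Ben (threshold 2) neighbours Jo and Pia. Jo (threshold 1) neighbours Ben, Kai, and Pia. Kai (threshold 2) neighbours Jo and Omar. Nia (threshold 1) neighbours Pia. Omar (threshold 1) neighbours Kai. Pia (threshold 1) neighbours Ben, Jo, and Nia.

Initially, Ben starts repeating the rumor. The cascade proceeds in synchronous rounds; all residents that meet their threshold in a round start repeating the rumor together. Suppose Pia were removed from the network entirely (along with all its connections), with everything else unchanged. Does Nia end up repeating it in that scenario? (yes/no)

With Pia removed:
Round 1 — Ben starts repeating the rumor (initial).
Round 2 — checking thresholds:
  Jo: 1 of 2 neighbours ≥ 1, starts repeating the rumor.
Round 3 — no new spreads; cascade stops.

no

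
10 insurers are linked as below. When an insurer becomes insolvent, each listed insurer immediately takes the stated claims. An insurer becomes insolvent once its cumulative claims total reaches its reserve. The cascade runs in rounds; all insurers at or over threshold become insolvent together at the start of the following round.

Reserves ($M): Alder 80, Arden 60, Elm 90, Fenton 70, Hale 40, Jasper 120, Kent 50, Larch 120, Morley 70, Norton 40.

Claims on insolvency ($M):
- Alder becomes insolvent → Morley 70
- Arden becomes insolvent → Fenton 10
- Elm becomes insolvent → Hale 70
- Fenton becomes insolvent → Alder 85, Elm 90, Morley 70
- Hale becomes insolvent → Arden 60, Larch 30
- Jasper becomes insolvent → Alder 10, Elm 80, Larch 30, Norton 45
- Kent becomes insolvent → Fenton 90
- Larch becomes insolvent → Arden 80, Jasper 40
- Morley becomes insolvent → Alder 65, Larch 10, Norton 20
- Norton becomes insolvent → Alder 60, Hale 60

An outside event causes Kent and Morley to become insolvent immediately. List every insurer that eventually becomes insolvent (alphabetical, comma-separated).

Round 1 — Kent, Morley become insolvent (initial).
  Alder: +65 → 65 < 80
  Fenton: +90 → 90 ≥ 70
  Larch: +10 → 10 < 120
  Norton: +20 → 20 < 40
Round 2 — Fenton becomes insolvent.
  Alder: +85 → 150 ≥ 80
  Elm: +90 → 90 ≥ 90
Round 3 — Alder, Elm become insolvent.
  Hale: +70 → 70 ≥ 40
Round 4 — Hale becomes insolvent.
  Arden: +60 → 60 ≥ 60
  Larch: +30 → 40 < 120
Round 5 — Arden becomes insolvent.
No further insolvencies.

Alder, Arden, Elm, Fenton, Hale, Kent, Morley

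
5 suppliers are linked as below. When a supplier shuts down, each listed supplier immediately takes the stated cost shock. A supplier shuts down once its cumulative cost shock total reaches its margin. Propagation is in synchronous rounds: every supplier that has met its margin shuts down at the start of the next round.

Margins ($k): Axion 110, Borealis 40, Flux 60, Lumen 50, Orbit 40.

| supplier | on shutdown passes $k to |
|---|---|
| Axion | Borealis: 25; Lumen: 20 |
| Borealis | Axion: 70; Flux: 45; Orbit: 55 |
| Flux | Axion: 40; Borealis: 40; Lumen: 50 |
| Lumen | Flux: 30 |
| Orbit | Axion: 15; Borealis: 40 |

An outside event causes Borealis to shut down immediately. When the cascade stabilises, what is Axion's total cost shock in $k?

85

Round 1 — Borealis shuts down (initial).
  Axion: +70 → 70 < 110
  Flux: +45 → 45 < 60
  Orbit: +55 → 55 ≥ 40
Round 2 — Orbit shuts down.
  Axion: +15 → 85 < 110
No further shutdowns.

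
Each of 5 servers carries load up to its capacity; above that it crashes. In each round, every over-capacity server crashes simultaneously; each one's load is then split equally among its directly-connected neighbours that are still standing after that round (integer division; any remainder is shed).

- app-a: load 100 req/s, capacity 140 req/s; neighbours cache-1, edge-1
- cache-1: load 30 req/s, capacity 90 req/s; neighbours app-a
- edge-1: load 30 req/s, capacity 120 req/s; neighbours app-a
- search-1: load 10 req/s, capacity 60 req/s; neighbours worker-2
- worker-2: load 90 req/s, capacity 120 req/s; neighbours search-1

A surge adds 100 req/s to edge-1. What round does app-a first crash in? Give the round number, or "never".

Round 1 — edge-1 at 130 > 120. edge-1 crashes.
  edge-1 sheds 130 req/s to app-a: 130 each.
    app-a: 100+130 = 230 > 140
Round 2 — app-a crashes.
  app-a sheds 230 req/s to cache-1: 230 each.
    cache-1: 30+230 = 260 > 90
Round 3 — cache-1 crashes.
  cache-1 sheds 260 req/s: no online neighbours, lost.
No further crashes.

2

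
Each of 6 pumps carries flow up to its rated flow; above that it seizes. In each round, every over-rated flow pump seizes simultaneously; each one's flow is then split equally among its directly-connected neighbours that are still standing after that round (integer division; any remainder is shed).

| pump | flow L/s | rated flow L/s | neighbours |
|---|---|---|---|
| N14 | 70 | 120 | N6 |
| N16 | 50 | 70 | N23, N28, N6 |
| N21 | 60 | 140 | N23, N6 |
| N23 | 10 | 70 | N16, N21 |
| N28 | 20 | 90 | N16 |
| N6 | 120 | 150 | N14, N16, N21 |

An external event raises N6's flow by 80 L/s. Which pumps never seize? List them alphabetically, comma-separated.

Round 1 — N6 at 200 > 150. N6 seizes.
  N6 sheds 200 L/s to N14, N16, N21: 66 each (2 lost).
    N14: 70+66 = 136 > 120
    N16: 50+66 = 116 > 70
    N21: 60+66 = 126 ≤ 140
Round 2 — N14, N16 seize.
  N14 sheds 136 L/s: no online neighbours, lost.
  N16 sheds 116 L/s to N23, N28: 58 each.
    N23: 10+58 = 68 ≤ 70
    N28: 20+58 = 78 ≤ 90
No further seizures.

N21, N23, N28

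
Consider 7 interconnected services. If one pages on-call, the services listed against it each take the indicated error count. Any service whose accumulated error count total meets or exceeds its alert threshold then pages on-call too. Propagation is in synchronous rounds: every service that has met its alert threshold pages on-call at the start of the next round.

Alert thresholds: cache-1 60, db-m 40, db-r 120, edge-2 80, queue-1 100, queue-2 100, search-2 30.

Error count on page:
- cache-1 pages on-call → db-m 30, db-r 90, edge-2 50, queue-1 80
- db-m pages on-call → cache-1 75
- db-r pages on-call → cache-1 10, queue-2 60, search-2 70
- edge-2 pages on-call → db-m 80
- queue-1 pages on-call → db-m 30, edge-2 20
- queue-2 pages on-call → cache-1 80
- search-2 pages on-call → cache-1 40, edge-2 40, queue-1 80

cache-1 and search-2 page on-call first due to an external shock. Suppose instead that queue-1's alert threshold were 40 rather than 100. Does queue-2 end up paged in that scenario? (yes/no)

no

With queue-1's alert threshold at 40:
Round 1 — cache-1, search-2 page on-call (initial).
  db-m: +30 → 30 < 40
  db-r: +90 → 90 < 120
  edge-2: +50+40 → 90 ≥ 80
  queue-1: +80+80 → 160 ≥ 40
Round 2 — edge-2, queue-1 page on-call.
  db-m: +80+30 → 140 ≥ 40
Round 3 — db-m pages on-call.
No further pages.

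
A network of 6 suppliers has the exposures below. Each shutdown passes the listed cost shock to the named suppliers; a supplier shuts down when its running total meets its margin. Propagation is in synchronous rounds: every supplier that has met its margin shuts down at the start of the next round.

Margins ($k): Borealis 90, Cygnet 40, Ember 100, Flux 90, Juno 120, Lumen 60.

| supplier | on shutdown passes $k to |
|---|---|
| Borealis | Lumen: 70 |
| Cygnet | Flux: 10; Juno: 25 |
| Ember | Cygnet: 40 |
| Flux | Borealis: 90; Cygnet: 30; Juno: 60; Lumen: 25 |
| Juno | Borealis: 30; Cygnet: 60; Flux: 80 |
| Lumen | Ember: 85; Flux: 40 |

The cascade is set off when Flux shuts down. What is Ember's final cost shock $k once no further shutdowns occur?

85

Round 1 — Flux shuts down (initial).
  Borealis: +90 → 90 ≥ 90
  Cygnet: +30 → 30 < 40
  Juno: +60 → 60 < 120
  Lumen: +25 → 25 < 60
Round 2 — Borealis shuts down.
  Lumen: +70 → 95 ≥ 60
Round 3 — Lumen shuts down.
  Ember: +85 → 85 < 100
No further shutdowns.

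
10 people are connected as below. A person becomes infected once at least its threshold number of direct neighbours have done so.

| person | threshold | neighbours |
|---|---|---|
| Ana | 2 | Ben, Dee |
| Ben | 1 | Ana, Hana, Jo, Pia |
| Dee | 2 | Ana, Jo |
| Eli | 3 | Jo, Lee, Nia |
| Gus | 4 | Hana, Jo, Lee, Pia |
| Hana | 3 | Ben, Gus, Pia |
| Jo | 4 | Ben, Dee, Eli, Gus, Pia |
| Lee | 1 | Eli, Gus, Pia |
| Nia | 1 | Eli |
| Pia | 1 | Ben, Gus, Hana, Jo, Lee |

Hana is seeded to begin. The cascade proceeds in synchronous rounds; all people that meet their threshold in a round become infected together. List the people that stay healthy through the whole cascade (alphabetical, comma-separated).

Ana, Dee, Eli, Gus, Jo, Nia

Round 1 — Hana becomes infected (initial).
Round 2 — checking thresholds:
  Ben: 1 of 4 neighbours ≥ 1, becomes infected.
  Gus: 1 of 4 neighbours < 4, not yet.
  Pia: 1 of 5 neighbours ≥ 1, becomes infected.
Round 3 — checking thresholds:
  Ana: 1 of 2 neighbours < 2, not yet.
  Gus: 2 of 4 neighbours < 4, not yet.
  Jo: 2 of 5 neighbours < 4, not yet.
  Lee: 1 of 3 neighbours ≥ 1, becomes infected.
Round 4 — no new infections; cascade stops.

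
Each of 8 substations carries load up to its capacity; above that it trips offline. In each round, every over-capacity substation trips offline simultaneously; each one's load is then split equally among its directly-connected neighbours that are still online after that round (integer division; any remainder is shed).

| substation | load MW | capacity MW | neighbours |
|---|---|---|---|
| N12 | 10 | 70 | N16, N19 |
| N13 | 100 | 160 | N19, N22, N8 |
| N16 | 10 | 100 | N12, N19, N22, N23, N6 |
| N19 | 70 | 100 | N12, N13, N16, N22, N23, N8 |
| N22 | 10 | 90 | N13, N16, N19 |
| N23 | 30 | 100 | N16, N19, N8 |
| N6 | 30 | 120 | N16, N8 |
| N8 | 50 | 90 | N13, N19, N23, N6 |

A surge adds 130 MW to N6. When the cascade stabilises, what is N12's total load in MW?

69

Round 1 — N6 at 160 > 120. N6 trips offline.
  N6 sheds 160 MW to N16, N8: 80 each.
    N16: 10+80 = 90 ≤ 100
    N8: 50+80 = 130 > 90
Round 2 — N8 trips offline.
  N8 sheds 130 MW to N13, N19, N23: 43 each (1 lost).
    N13: 100+43 = 143 ≤ 160
    N19: 70+43 = 113 > 100
    N23: 30+43 = 73 ≤ 100
Round 3 — N19 trips offline.
  N19 sheds 113 MW to N12, N13, N16, N22, N23: 22 each (3 lost).
    N12: 10+22 = 32 ≤ 70
    N13: 143+22 = 165 > 160
    N16: 90+22 = 112 > 100
    N22: 10+22 = 32 ≤ 90
    N23: 73+22 = 95 ≤ 100
Round 4 — N13, N16 trip offline.
  N13 sheds 165 MW to N22: 165 each.
    N22: 32+165 = 197 > 90
  N16 sheds 112 MW to N12, N22, N23: 37 each (1 lost).
    N12: 32+37 = 69 ≤ 70
    N22: 197+37 = 234 > 90
    N23: 95+37 = 132 > 100
Round 5 — N22, N23 trip offline.
  N22 sheds 234 MW: no online neighbours, lost.
  N23 sheds 132 MW: no online neighbours, lost.
No further trips.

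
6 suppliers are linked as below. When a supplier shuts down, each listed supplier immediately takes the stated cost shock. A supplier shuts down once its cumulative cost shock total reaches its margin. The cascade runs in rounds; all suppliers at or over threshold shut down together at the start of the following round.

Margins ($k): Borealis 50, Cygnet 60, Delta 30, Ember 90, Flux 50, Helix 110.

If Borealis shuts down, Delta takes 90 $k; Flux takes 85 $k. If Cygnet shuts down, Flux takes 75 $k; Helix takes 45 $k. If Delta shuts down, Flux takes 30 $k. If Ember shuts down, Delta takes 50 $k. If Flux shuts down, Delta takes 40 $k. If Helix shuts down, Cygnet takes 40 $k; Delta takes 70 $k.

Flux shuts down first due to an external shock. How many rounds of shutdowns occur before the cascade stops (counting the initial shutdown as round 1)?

Round 1 — Flux shuts down (initial).
  Delta: +40 → 40 ≥ 30
Round 2 — Delta shuts down.
No further shutdowns.

2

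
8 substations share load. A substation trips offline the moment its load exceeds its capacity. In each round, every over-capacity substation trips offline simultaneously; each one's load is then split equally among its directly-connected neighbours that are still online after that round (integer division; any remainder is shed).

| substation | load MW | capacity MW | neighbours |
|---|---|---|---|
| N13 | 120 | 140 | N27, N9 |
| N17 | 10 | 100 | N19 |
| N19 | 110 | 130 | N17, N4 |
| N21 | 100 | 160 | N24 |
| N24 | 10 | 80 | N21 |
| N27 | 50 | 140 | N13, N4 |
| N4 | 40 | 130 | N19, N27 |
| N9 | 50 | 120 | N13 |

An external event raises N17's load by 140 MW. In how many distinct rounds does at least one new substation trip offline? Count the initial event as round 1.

Round 1 — N17 at 150 > 100. N17 trips offline.
  N17 sheds 150 MW to N19: 150 each.
    N19: 110+150 = 260 > 130
Round 2 — N19 trips offline.
  N19 sheds 260 MW to N4: 260 each.
    N4: 40+260 = 300 > 130
Round 3 — N4 trips offline.
  N4 sheds 300 MW to N27: 300 each.
    N27: 50+300 = 350 > 140
Round 4 — N27 trips offline.
  N27 sheds 350 MW to N13: 350 each.
    N13: 120+350 = 470 > 140
Round 5 — N13 trips offline.
  N13 sheds 470 MW to N9: 470 each.
    N9: 50+470 = 520 > 120
Round 6 — N9 trips offline.
  N9 sheds 520 MW: no online neighbours, lost.
No further trips.

6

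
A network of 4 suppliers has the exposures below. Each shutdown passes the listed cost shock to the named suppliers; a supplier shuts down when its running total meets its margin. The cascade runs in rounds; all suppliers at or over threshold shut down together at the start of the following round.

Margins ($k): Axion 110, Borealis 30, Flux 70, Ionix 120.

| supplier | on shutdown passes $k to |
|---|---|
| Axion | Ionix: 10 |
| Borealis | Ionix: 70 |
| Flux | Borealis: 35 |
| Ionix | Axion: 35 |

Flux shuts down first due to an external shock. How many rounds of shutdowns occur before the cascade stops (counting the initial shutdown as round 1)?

Round 1 — Flux shuts down (initial).
  Borealis: +35 → 35 ≥ 30
Round 2 — Borealis shuts down.
  Ionix: +70 → 70 < 120
No further shutdowns.

2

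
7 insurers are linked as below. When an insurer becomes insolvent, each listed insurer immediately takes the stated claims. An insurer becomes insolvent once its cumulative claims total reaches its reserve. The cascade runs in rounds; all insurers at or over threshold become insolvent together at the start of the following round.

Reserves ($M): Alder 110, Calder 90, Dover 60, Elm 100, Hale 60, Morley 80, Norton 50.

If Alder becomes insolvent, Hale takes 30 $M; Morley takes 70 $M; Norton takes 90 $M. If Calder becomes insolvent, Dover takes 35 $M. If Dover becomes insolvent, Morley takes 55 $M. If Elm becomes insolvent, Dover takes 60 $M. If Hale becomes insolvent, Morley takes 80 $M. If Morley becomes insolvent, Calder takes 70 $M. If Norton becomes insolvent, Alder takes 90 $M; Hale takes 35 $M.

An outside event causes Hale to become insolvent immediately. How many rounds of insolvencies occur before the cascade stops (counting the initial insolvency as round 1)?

2

Round 1 — Hale becomes insolvent (initial).
  Morley: +80 → 80 ≥ 80
Round 2 — Morley becomes insolvent.
  Calder: +70 → 70 < 90
No further insolvencies.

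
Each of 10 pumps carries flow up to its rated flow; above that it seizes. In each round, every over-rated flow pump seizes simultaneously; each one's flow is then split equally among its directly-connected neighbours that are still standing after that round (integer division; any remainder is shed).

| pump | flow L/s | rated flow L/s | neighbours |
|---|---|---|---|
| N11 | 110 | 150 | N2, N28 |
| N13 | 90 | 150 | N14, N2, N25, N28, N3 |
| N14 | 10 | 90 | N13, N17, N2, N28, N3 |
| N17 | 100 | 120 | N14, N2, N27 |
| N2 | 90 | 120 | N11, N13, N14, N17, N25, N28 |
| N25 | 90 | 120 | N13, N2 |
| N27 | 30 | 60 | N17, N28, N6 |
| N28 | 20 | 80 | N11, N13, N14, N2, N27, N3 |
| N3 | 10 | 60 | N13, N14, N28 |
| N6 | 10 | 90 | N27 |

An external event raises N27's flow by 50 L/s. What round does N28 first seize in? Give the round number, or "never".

5

Round 1 — N27 at 80 > 60. N27 seizes.
  N27 sheds 80 L/s to N17, N28, N6: 26 each (2 lost).
    N17: 100+26 = 126 > 120
    N28: 20+26 = 46 ≤ 80
    N6: 10+26 = 36 ≤ 90
Round 2 — N17 seizes.
  N17 sheds 126 L/s to N14, N2: 63 each.
    N14: 10+63 = 73 ≤ 90
    N2: 90+63 = 153 > 120
Round 3 — N2 seizes.
  N2 sheds 153 L/s to N11, N13, N14, N25, N28: 30 each (3 lost).
    N11: 110+30 = 140 ≤ 150
    N13: 90+30 = 120 ≤ 150
    N14: 73+30 = 103 > 90
    N25: 90+30 = 120 ≤ 120
    N28: 46+30 = 76 ≤ 80
Round 4 — N14 seizes.
  N14 sheds 103 L/s to N13, N28, N3: 34 each (1 lost).
    N13: 120+34 = 154 > 150
    N28: 76+34 = 110 > 80
    N3: 10+34 = 44 ≤ 60
Round 5 — N13, N28 seize.
  N13 sheds 154 L/s to N25, N3: 77 each.
    N25: 120+77 = 197 > 120
    N3: 44+77 = 121 > 60
  N28 sheds 110 L/s to N11, N3: 55 each.
    N11: 140+55 = 195 > 150
    N3: 121+55 = 176 > 60
Round 6 — N11, N25, N3 seize.
  N11 sheds 195 L/s: no online neighbours, lost.
  N25 sheds 197 L/s: no online neighbours, lost.
  N3 sheds 176 L/s: no online neighbours, lost.
No further seizures.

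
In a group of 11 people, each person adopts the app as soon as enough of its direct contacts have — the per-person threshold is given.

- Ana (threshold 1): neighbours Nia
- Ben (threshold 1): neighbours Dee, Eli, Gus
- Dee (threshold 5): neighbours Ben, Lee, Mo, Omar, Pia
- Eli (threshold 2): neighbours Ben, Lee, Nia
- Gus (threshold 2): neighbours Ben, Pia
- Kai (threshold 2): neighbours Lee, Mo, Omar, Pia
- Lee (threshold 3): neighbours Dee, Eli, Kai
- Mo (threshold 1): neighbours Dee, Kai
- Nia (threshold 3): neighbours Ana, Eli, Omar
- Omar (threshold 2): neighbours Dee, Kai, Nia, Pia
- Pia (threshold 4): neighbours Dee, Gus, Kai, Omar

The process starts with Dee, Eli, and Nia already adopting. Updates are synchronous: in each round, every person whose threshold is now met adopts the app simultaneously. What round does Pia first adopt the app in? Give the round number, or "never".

Round 1 — Dee, Eli, Nia adopt the app (initial).
Round 2 — checking thresholds:
  Ana: 1 of 1 neighbours ≥ 1, adopts the app.
  Ben: 2 of 3 neighbours ≥ 1, adopts the app.
  Lee: 2 of 3 neighbours < 3, holds.
  Mo: 1 of 2 neighbours ≥ 1, adopts the app.
  Omar: 2 of 4 neighbours ≥ 2, adopts the app.
  Pia: 1 of 4 neighbours < 4, holds.
Round 3 — checking thresholds:
  Gus: 1 of 2 neighbours < 2, holds.
  Kai: 2 of 4 neighbours ≥ 2, adopts the app.
  Lee: 2 of 3 neighbours < 3, holds.
  Pia: 2 of 4 neighbours < 4, holds.
Round 4 — checking thresholds:
  Gus: 1 of 2 neighbours < 2, holds.
  Lee: 3 of 3 neighbours ≥ 3, adopts the app.
  Pia: 3 of 4 neighbours < 4, holds.
Round 5 — no new adoptions; cascade stops.

never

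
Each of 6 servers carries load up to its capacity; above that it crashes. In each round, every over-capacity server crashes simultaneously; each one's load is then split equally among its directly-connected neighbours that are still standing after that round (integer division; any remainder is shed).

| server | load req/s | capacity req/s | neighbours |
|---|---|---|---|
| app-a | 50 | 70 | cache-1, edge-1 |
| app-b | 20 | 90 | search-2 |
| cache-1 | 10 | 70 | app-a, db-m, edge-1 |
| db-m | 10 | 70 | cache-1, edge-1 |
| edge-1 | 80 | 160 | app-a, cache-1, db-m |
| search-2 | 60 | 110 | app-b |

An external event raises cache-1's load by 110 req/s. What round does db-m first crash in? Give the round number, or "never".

4

Round 1 — cache-1 at 120 > 70. cache-1 crashes.
  cache-1 sheds 120 req/s to app-a, db-m, edge-1: 40 each.
    app-a: 50+40 = 90 > 70
    db-m: 10+40 = 50 ≤ 70
    edge-1: 80+40 = 120 ≤ 160
Round 2 — app-a crashes.
  app-a sheds 90 req/s to edge-1: 90 each.
    edge-1: 120+90 = 210 > 160
Round 3 — edge-1 crashes.
  edge-1 sheds 210 req/s to db-m: 210 each.
    db-m: 50+210 = 260 > 70
Round 4 — db-m crashes.
  db-m sheds 260 req/s: no online neighbours, lost.
No further crashes.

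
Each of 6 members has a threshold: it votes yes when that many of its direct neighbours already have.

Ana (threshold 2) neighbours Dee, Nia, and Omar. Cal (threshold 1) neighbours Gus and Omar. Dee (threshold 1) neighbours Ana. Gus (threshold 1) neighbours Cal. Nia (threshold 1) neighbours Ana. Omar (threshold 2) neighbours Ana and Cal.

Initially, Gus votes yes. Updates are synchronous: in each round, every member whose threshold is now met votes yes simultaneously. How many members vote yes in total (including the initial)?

Round 1 — Gus votes yes (initial).
Round 2 — checking thresholds:
  Cal: 1 of 2 neighbours ≥ 1, votes yes.
Round 3 — no new yes votes; cascade stops.

2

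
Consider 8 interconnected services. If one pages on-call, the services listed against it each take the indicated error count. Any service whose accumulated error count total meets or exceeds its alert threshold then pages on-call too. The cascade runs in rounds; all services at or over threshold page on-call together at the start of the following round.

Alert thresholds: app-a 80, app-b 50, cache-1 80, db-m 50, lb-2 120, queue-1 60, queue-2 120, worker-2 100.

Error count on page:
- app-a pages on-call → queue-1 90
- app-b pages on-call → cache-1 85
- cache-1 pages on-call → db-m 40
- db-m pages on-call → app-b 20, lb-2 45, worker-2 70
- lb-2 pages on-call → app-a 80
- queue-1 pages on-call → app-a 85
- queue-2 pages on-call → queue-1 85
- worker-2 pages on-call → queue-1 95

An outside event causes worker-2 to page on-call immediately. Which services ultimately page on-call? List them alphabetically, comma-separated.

Round 1 — worker-2 pages on-call (initial).
  queue-1: +95 → 95 ≥ 60
Round 2 — queue-1 pages on-call.
  app-a: +85 → 85 ≥ 80
Round 3 — app-a pages on-call.
No further pages.

app-a, queue-1, worker-2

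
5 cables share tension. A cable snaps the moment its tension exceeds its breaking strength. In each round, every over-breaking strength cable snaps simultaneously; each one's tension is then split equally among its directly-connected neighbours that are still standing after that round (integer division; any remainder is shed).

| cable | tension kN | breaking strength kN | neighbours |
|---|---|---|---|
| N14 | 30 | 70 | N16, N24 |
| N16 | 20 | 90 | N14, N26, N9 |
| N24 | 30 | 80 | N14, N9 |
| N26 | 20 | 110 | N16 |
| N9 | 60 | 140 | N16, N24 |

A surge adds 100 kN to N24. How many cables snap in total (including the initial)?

4

Round 1 — N24 at 130 > 80. N24 snaps.
  N24 sheds 130 kN to N14, N9: 65 each.
    N14: 30+65 = 95 > 70
    N9: 60+65 = 125 ≤ 140
Round 2 — N14 snaps.
  N14 sheds 95 kN to N16: 95 each.
    N16: 20+95 = 115 > 90
Round 3 — N16 snaps.
  N16 sheds 115 kN to N26, N9: 57 each (1 lost).
    N26: 20+57 = 77 ≤ 110
    N9: 125+57 = 182 > 140
Round 4 — N9 snaps.
  N9 sheds 182 kN: no online neighbours, lost.
No further breaks.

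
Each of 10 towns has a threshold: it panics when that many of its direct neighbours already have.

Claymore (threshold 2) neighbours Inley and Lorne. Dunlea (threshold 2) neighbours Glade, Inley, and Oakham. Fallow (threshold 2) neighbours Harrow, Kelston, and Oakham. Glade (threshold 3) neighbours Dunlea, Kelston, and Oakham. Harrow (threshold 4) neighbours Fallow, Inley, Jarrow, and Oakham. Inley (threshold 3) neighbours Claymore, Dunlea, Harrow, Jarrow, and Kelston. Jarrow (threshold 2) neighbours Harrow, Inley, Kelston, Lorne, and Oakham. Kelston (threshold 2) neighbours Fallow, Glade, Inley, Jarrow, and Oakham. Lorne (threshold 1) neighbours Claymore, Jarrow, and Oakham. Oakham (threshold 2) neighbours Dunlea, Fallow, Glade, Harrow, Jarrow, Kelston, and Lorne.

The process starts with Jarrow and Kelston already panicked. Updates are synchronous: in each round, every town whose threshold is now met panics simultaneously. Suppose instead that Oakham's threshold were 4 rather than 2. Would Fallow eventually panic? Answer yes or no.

With Oakham's threshold at 4:
Round 1 — Jarrow, Kelston panic (initial).
Round 2 — checking thresholds:
  Fallow: 1 of 3 neighbours < 2, below threshold.
  Glade: 1 of 3 neighbours < 3, below threshold.
  Harrow: 1 of 4 neighbours < 4, below threshold.
  Inley: 2 of 5 neighbours < 3, below threshold.
  Lorne: 1 of 3 neighbours ≥ 1, panics.
  Oakham: 2 of 7 neighbours < 4, below threshold.
Round 3 — no new panics; cascade stops.

no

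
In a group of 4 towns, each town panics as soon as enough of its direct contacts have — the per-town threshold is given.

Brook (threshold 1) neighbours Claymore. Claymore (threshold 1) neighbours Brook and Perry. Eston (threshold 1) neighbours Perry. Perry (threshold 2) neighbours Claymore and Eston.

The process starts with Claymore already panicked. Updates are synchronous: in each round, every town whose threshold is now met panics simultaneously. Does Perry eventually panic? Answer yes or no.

no

Round 1 — Claymore panics (initial).
Round 2 — checking thresholds:
  Brook: 1 of 1 neighbours ≥ 1, panics.
  Perry: 1 of 2 neighbours < 2, not yet.
Round 3 — no new panics; cascade stops.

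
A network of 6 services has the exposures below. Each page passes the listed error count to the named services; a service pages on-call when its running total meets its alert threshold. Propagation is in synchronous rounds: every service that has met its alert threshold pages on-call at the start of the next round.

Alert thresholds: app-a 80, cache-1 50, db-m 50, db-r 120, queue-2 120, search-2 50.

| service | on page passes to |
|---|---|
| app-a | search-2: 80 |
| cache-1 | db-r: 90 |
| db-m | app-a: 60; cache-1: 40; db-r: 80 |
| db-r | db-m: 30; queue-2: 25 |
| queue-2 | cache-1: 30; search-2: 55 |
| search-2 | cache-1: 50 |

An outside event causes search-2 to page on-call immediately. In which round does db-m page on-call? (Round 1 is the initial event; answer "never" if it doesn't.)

never

Round 1 — search-2 pages on-call (initial).
  cache-1: +50 → 50 ≥ 50
Round 2 — cache-1 pages on-call.
  db-r: +90 → 90 < 120
No further pages.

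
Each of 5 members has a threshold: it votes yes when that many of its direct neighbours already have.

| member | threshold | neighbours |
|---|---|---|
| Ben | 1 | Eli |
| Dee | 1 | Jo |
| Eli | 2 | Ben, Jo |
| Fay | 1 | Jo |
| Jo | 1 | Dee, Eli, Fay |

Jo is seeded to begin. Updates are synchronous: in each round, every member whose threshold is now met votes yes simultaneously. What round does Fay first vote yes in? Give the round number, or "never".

Round 1 — Jo votes yes (initial).
Round 2 — checking thresholds:
  Dee: 1 of 1 neighbours ≥ 1, votes yes.
  Eli: 1 of 2 neighbours < 2, below threshold.
  Fay: 1 of 1 neighbours ≥ 1, votes yes.
Round 3 — no new yes votes; cascade stops.

2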